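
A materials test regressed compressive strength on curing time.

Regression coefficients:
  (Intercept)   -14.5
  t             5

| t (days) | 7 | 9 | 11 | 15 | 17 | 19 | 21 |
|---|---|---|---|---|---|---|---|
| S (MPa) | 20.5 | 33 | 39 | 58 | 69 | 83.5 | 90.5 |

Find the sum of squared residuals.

SSE = 26

t=7: Ŝ = -14.5 + 5·7 = 20.5; r = 20.5 − 20.5 = 0
t=9: Ŝ = -14.5 + 5·9 = 30.5; r = 33 − 30.5 = 2.5
t=11: Ŝ = -14.5 + 5·11 = 40.5; r = 39 − 40.5 = -1.5
t=15: Ŝ = -14.5 + 5·15 = 60.5; r = 58 − 60.5 = -2.5
t=17: Ŝ = -14.5 + 5·17 = 70.5; r = 69 − 70.5 = -1.5
t=19: Ŝ = -14.5 + 5·19 = 80.5; r = 83.5 − 80.5 = 3
t=21: Ŝ = -14.5 + 5·21 = 90.5; r = 90.5 − 90.5 = 0
SSE = 0 + 6.25 + 2.25 + 6.25 + 2.25 + 9 + 0 = 26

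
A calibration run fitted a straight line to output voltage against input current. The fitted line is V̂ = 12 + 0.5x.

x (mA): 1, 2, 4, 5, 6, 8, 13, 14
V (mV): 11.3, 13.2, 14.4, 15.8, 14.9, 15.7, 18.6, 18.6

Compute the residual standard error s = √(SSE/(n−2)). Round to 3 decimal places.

x=1: V̂ = 12 + 0.5·1 = 12.5; r = 11.3 − 12.5 = -1.2
x=2: V̂ = 12 + 0.5·2 = 13; r = 13.2 − 13 = 0.2
x=4: V̂ = 12 + 0.5·4 = 14; r = 14.4 − 14 = 0.4
x=5: V̂ = 12 + 0.5·5 = 14.5; r = 15.8 − 14.5 = 1.3
x=6: V̂ = 12 + 0.5·6 = 15; r = 14.9 − 15 = -0.1
x=8: V̂ = 12 + 0.5·8 = 16; r = 15.7 − 16 = -0.3
x=13: V̂ = 12 + 0.5·13 = 18.5; r = 18.6 − 18.5 = 0.1
x=14: V̂ = 12 + 0.5·14 = 19; r = 18.6 − 19 = -0.4
SSE = 1.44 + 0.04 + 0.16 + 1.69 + 0.01 + 0.09 + 0.01 + 0.16 = 3.6
s = √(3.6/6) = √0.6 ≈ 0.775

s = 0.775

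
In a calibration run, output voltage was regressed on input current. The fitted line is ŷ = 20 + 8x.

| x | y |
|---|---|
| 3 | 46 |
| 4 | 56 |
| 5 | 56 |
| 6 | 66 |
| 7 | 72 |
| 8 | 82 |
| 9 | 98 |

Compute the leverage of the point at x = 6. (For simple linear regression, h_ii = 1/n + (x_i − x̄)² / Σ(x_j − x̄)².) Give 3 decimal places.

h = 0.143

x̄ = (3 + 4 + 5 + 6 + 7 + 8 + 9)/7 = 6
Σ(x − x̄)² = 9 + 4 + 1 + 0 + 1 + 4 + 9 = 28
h = 1/7 + (0)²/28 = 0.142857 + 0 = 0.143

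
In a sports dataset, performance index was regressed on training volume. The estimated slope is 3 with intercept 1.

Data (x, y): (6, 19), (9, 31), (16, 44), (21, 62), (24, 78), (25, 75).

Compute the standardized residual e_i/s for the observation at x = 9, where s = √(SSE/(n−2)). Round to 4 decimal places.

0.7500

x=6: ŷ = 1 + 3·6 = 19; e = 19 − 19 = 0
x=9: ŷ = 1 + 3·9 = 28; e = 31 − 28 = 3
x=16: ŷ = 1 + 3·16 = 49; e = 44 − 49 = -5
x=21: ŷ = 1 + 3·21 = 64; e = 62 − 64 = -2
x=24: ŷ = 1 + 3·24 = 73; e = 78 − 73 = 5
x=25: ŷ = 1 + 3·25 = 76; e = 75 − 76 = -1
SSE = 0 + 9 + 25 + 4 + 25 + 1 = 64
s = √(64/4) = 4
e/s = 3 / 4 = 0.7500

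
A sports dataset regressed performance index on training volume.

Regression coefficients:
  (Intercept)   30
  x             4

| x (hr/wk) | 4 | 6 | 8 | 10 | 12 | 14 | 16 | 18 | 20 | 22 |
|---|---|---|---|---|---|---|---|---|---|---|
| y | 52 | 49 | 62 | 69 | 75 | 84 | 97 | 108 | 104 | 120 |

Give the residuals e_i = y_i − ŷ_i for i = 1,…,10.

x=4: ŷ = 30 + 4·4 = 46; e = 52 − 46 = 6
x=6: ŷ = 30 + 4·6 = 54; e = 49 − 54 = -5
x=8: ŷ = 30 + 4·8 = 62; e = 62 − 62 = 0
x=10: ŷ = 30 + 4·10 = 70; e = 69 − 70 = -1
x=12: ŷ = 30 + 4·12 = 78; e = 75 − 78 = -3
x=14: ŷ = 30 + 4·14 = 86; e = 84 − 86 = -2
x=16: ŷ = 30 + 4·16 = 94; e = 97 − 94 = 3
x=18: ŷ = 30 + 4·18 = 102; e = 108 − 102 = 6
x=20: ŷ = 30 + 4·20 = 110; e = 104 − 110 = -6
x=22: ŷ = 30 + 4·22 = 118; e = 120 − 118 = 2

6, -5, 0, -1, -3, -2, 3, 6, -6, 2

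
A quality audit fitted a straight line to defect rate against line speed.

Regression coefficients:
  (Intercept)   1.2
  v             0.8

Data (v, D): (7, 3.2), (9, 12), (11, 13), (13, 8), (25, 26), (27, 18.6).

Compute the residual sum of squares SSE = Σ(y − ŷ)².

v=7: D̂ = 1.2 + 0.8·7 = 6.8; r = 3.2 − 6.8 = -3.6
v=9: D̂ = 1.2 + 0.8·9 = 8.4; r = 12 − 8.4 = 3.6
v=11: D̂ = 1.2 + 0.8·11 = 10; r = 13 − 10 = 3
v=13: D̂ = 1.2 + 0.8·13 = 11.6; r = 8 − 11.6 = -3.6
v=25: D̂ = 1.2 + 0.8·25 = 21.2; r = 26 − 21.2 = 4.8
v=27: D̂ = 1.2 + 0.8·27 = 22.8; r = 18.6 − 22.8 = -4.2
SSE = 12.96 + 12.96 + 9 + 12.96 + 23.04 + 17.64 = 88.56

SSE = 88.56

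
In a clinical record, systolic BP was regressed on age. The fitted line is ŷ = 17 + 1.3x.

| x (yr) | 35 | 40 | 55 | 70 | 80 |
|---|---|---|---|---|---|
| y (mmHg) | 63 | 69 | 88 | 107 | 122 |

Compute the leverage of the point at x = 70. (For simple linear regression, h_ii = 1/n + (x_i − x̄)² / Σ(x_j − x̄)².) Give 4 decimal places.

h = 0.3333

x̄ = (35 + 40 + 55 + 70 + 80)/5 = 56
Σ(x − x̄)² = 441 + 256 + 1 + 196 + 576 = 1470
h = 1/5 + (14)²/1470 = 0.2 + 0.133333 = 0.3333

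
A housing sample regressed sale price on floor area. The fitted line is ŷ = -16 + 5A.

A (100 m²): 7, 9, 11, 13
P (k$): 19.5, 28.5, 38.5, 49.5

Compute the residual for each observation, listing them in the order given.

A=7: ŷ = -16 + 5·7 = 19; e = 19.5 − 19 = 0.5
A=9: ŷ = -16 + 5·9 = 29; e = 28.5 − 29 = -0.5
A=11: ŷ = -16 + 5·11 = 39; e = 38.5 − 39 = -0.5
A=13: ŷ = -16 + 5·13 = 49; e = 49.5 − 49 = 0.5

0.5, -0.5, -0.5, 0.5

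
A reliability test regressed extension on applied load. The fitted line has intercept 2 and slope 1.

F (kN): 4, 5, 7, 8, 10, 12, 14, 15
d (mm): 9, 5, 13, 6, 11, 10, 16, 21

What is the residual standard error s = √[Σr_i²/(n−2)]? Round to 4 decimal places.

s = 3.6056

F=4: d̂ = 2 + 4 = 6; r = 9 − 6 = 3
F=5: d̂ = 2 + 5 = 7; r = 5 − 7 = -2
F=7: d̂ = 2 + 7 = 9; r = 13 − 9 = 4
F=8: d̂ = 2 + 8 = 10; r = 6 − 10 = -4
F=10: d̂ = 2 + 10 = 12; r = 11 − 12 = -1
F=12: d̂ = 2 + 12 = 14; r = 10 − 14 = -4
F=14: d̂ = 2 + 14 = 16; r = 16 − 16 = 0
F=15: d̂ = 2 + 15 = 17; r = 21 − 17 = 4
SSE = 9 + 4 + 16 + 16 + 1 + 16 + 0 + 16 = 78
s = √(78/6) = √13 ≈ 3.6056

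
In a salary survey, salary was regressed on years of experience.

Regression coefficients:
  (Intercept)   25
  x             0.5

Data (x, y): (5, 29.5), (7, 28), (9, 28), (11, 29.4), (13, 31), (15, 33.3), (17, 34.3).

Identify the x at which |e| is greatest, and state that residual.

x = 5, e = 2

x=5: ŷ = 25 + 0.5·5 = 27.5; e = 29.5 − 27.5 = 2
x=7: ŷ = 25 + 0.5·7 = 28.5; e = 28 − 28.5 = -0.5
x=9: ŷ = 25 + 0.5·9 = 29.5; e = 28 − 29.5 = -1.5
x=11: ŷ = 25 + 0.5·11 = 30.5; e = 29.4 − 30.5 = -1.1
x=13: ŷ = 25 + 0.5·13 = 31.5; e = 31 − 31.5 = -0.5
x=15: ŷ = 25 + 0.5·15 = 32.5; e = 33.3 − 32.5 = 0.8
x=17: ŷ = 25 + 0.5·17 = 33.5; e = 34.3 − 33.5 = 0.8
Largest |e| is 2 at x = 5, residual 2.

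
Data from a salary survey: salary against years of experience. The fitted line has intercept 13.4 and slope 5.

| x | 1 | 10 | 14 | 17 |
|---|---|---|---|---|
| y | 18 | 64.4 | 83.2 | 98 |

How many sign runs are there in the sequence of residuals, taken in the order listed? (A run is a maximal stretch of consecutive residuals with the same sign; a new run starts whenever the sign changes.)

x=1: ŷ = 13.4 + 5·1 = 18.4; e = 18 − 18.4 = -0.4
x=10: ŷ = 13.4 + 5·10 = 63.4; e = 64.4 − 63.4 = 1
x=14: ŷ = 13.4 + 5·14 = 83.4; e = 83.2 − 83.4 = -0.2
x=17: ŷ = 13.4 + 5·17 = 98.4; e = 98 − 98.4 = -0.4
Signs: − + − −
Runs: −×1, +×1, −×2 → 3

3 runs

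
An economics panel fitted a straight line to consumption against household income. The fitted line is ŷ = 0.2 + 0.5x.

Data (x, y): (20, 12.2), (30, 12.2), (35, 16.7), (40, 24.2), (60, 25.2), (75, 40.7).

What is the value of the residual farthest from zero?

x=20: ŷ = 0.2 + 0.5·20 = 10.2; r = 12.2 − 10.2 = 2
x=30: ŷ = 0.2 + 0.5·30 = 15.2; r = 12.2 − 15.2 = -3
x=35: ŷ = 0.2 + 0.5·35 = 17.7; r = 16.7 − 17.7 = -1
x=40: ŷ = 0.2 + 0.5·40 = 20.2; r = 24.2 − 20.2 = 4
x=60: ŷ = 0.2 + 0.5·60 = 30.2; r = 25.2 − 30.2 = -5
x=75: ŷ = 0.2 + 0.5·75 = 37.7; r = 40.7 − 37.7 = 3
Largest |r| is 5 at x = 60, residual -5.

r = -5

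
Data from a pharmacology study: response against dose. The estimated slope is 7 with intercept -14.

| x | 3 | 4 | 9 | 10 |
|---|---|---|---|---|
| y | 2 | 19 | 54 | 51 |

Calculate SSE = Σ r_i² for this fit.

SSE = 100

x=3: ŷ = -14 + 7·3 = 7; r = 2 − 7 = -5
x=4: ŷ = -14 + 7·4 = 14; r = 19 − 14 = 5
x=9: ŷ = -14 + 7·9 = 49; r = 54 − 49 = 5
x=10: ŷ = -14 + 7·10 = 56; r = 51 − 56 = -5
SSE = 25 + 25 + 25 + 25 = 100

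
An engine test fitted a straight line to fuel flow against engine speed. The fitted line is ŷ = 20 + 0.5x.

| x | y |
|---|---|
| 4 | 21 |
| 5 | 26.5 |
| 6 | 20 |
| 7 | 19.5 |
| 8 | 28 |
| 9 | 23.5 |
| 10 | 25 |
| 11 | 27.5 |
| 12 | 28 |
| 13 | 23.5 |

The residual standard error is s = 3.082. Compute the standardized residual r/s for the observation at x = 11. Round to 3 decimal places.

ŷ = 20 + 0.5·11 = 25.5
r = 27.5 − 25.5 = 2
r/s = 2 / 3.082 = 0.649

0.649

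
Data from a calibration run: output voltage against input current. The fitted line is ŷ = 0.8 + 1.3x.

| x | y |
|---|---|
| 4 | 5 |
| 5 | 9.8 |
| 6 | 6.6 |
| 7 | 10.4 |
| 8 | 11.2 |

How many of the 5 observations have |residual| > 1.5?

2

x=4: ŷ = 0.8 + 1.3·4 = 6; r = 5 − 6 = -1
x=5: ŷ = 0.8 + 1.3·5 = 7.3; r = 9.8 − 7.3 = 2.5
x=6: ŷ = 0.8 + 1.3·6 = 8.6; r = 6.6 − 8.6 = -2
x=7: ŷ = 0.8 + 1.3·7 = 9.9; r = 10.4 − 9.9 = 0.5
x=8: ŷ = 0.8 + 1.3·8 = 11.2; r = 11.2 − 11.2 = 0
|r| > 1.5: x=5 (|r|=2.5), x=6 (|r|=2) → 2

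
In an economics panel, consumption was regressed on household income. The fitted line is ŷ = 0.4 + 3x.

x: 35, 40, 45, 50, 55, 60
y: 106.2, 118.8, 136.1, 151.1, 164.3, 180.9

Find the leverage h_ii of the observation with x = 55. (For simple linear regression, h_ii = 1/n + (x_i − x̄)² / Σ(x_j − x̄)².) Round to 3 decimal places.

x̄ = (35 + 40 + 45 + 50 + 55 + 60)/6 = 47.5
Σ(x − x̄)² = 156.25 + 56.25 + 6.25 + 6.25 + 56.25 + 156.25 = 437.5
h = 1/6 + (7.5)²/437.5 = 0.166667 + 0.128571 = 0.295

h = 0.295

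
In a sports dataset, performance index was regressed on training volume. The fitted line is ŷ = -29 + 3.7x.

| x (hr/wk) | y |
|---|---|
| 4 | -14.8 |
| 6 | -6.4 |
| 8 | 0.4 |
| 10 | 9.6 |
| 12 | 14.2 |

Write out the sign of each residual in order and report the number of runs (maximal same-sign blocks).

5 runs

x=4: ŷ = -29 + 3.7·4 = -14.2; e = -14.8 − (-14.2) = -0.6
x=6: ŷ = -29 + 3.7·6 = -6.8; e = -6.4 − (-6.8) = 0.4
x=8: ŷ = -29 + 3.7·8 = 0.6; e = 0.4 − 0.6 = -0.2
x=10: ŷ = -29 + 3.7·10 = 8; e = 9.6 − 8 = 1.6
x=12: ŷ = -29 + 3.7·12 = 15.4; e = 14.2 − 15.4 = -1.2
Signs: − + − + −
Runs: −×1, +×1, −×1, +×1, −×1 → 5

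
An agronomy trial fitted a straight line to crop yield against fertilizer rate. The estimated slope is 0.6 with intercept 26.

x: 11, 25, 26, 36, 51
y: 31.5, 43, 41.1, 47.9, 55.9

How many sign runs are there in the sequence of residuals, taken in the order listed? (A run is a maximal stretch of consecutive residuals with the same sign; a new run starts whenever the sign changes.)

x=11: ŷ = 26 + 0.6·11 = 32.6; r = 31.5 − 32.6 = -1.1
x=25: ŷ = 26 + 0.6·25 = 41; r = 43 − 41 = 2
x=26: ŷ = 26 + 0.6·26 = 41.6; r = 41.1 − 41.6 = -0.5
x=36: ŷ = 26 + 0.6·36 = 47.6; r = 47.9 − 47.6 = 0.3
x=51: ŷ = 26 + 0.6·51 = 56.6; r = 55.9 − 56.6 = -0.7
Signs: − + − + −
Runs: −×1, +×1, −×1, +×1, −×1 → 5

5 runs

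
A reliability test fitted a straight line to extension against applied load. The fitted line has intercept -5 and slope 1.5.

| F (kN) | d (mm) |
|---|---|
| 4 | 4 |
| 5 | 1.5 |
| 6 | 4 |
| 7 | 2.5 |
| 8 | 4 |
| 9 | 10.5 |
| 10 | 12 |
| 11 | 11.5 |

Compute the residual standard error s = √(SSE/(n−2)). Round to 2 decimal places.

s = 2.45

F=4: ŷ = -5 + 1.5·4 = 1; r = 4 − 1 = 3
F=5: ŷ = -5 + 1.5·5 = 2.5; r = 1.5 − 2.5 = -1
F=6: ŷ = -5 + 1.5·6 = 4; r = 4 − 4 = 0
F=7: ŷ = -5 + 1.5·7 = 5.5; r = 2.5 − 5.5 = -3
F=8: ŷ = -5 + 1.5·8 = 7; r = 4 − 7 = -3
F=9: ŷ = -5 + 1.5·9 = 8.5; r = 10.5 − 8.5 = 2
F=10: ŷ = -5 + 1.5·10 = 10; r = 12 − 10 = 2
F=11: ŷ = -5 + 1.5·11 = 11.5; r = 11.5 − 11.5 = 0
SSE = 9 + 1 + 0 + 9 + 9 + 4 + 4 + 0 = 36
s = √(36/6) = √6 ≈ 2.45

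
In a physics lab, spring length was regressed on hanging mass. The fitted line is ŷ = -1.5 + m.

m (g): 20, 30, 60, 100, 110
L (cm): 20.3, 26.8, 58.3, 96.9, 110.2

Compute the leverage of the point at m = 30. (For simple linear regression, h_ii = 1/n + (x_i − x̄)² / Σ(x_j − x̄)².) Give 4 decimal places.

h = 0.3773

m̄ = (20 + 30 + 60 + 100 + 110)/5 = 64
Σ(m − m̄)² = 1936 + 1156 + 16 + 1296 + 2116 = 6520
h = 1/5 + (-34)²/6520 = 0.2 + 0.177301 = 0.3773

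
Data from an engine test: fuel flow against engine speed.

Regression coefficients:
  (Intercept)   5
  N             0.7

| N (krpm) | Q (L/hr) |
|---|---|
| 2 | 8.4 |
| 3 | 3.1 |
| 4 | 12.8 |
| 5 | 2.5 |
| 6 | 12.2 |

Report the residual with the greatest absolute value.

N=2: ŷ = 5 + 0.7·2 = 6.4; e = 8.4 − 6.4 = 2
N=3: ŷ = 5 + 0.7·3 = 7.1; e = 3.1 − 7.1 = -4
N=4: ŷ = 5 + 0.7·4 = 7.8; e = 12.8 − 7.8 = 5
N=5: ŷ = 5 + 0.7·5 = 8.5; e = 2.5 − 8.5 = -6
N=6: ŷ = 5 + 0.7·6 = 9.2; e = 12.2 − 9.2 = 3
Largest |e| is 6 at N = 5, residual -6.

e = -6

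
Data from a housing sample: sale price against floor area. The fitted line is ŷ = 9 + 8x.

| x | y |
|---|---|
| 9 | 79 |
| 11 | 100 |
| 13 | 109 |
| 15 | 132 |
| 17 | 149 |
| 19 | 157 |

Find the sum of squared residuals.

SSE = 70

x=9: ŷ = 9 + 8·9 = 81; r = 79 − 81 = -2
x=11: ŷ = 9 + 8·11 = 97; r = 100 − 97 = 3
x=13: ŷ = 9 + 8·13 = 113; r = 109 − 113 = -4
x=15: ŷ = 9 + 8·15 = 129; r = 132 − 129 = 3
x=17: ŷ = 9 + 8·17 = 145; r = 149 − 145 = 4
x=19: ŷ = 9 + 8·19 = 161; r = 157 − 161 = -4
SSE = 4 + 9 + 16 + 9 + 16 + 16 = 70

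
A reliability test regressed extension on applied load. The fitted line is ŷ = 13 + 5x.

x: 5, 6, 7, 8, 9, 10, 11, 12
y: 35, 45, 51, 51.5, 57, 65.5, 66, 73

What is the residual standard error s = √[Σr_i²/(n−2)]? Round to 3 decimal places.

s = 2.432

x=5: ŷ = 13 + 5·5 = 38; r = 35 − 38 = -3
x=6: ŷ = 13 + 5·6 = 43; r = 45 − 43 = 2
x=7: ŷ = 13 + 5·7 = 48; r = 51 − 48 = 3
x=8: ŷ = 13 + 5·8 = 53; r = 51.5 − 53 = -1.5
x=9: ŷ = 13 + 5·9 = 58; r = 57 − 58 = -1
x=10: ŷ = 13 + 5·10 = 63; r = 65.5 − 63 = 2.5
x=11: ŷ = 13 + 5·11 = 68; r = 66 − 68 = -2
x=12: ŷ = 13 + 5·12 = 73; r = 73 − 73 = 0
SSE = 9 + 4 + 9 + 2.25 + 1 + 6.25 + 4 + 0 = 35.5
s = √(35.5/6) = √5.91667 ≈ 2.432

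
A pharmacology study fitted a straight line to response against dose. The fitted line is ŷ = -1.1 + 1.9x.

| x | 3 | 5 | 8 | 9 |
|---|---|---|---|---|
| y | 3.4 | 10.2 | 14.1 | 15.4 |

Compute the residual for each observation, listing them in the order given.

-1.2, 1.8, 0, -0.6

x=3: ŷ = -1.1 + 1.9·3 = 4.6; r = 3.4 − 4.6 = -1.2
x=5: ŷ = -1.1 + 1.9·5 = 8.4; r = 10.2 − 8.4 = 1.8
x=8: ŷ = -1.1 + 1.9·8 = 14.1; r = 14.1 − 14.1 = 0
x=9: ŷ = -1.1 + 1.9·9 = 16; r = 15.4 − 16 = -0.6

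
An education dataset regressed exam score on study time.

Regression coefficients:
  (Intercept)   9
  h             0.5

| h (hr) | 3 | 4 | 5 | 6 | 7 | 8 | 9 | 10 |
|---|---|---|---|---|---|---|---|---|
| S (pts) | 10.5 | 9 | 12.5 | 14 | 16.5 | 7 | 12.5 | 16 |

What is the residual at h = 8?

Ŝ = 9 + 0.5·8 = 13
e = 7 − 13 = -6

e = -6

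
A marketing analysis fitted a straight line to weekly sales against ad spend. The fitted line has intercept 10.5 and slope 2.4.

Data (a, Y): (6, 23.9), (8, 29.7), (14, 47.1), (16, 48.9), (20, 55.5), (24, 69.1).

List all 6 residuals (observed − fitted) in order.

a=6: ŷ = 10.5 + 2.4·6 = 24.9; e = 23.9 − 24.9 = -1
a=8: ŷ = 10.5 + 2.4·8 = 29.7; e = 29.7 − 29.7 = 0
a=14: ŷ = 10.5 + 2.4·14 = 44.1; e = 47.1 − 44.1 = 3
a=16: ŷ = 10.5 + 2.4·16 = 48.9; e = 48.9 − 48.9 = 0
a=20: ŷ = 10.5 + 2.4·20 = 58.5; e = 55.5 − 58.5 = -3
a=24: ŷ = 10.5 + 2.4·24 = 68.1; e = 69.1 − 68.1 = 1

-1, 0, 3, 0, -3, 1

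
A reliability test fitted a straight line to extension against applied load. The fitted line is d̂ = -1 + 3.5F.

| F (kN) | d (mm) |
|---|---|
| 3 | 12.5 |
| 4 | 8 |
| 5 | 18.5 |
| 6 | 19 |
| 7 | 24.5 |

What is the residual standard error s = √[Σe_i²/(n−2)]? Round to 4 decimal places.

F=3: d̂ = -1 + 3.5·3 = 9.5; e = 12.5 − 9.5 = 3
F=4: d̂ = -1 + 3.5·4 = 13; e = 8 − 13 = -5
F=5: d̂ = -1 + 3.5·5 = 16.5; e = 18.5 − 16.5 = 2
F=6: d̂ = -1 + 3.5·6 = 20; e = 19 − 20 = -1
F=7: d̂ = -1 + 3.5·7 = 23.5; e = 24.5 − 23.5 = 1
SSE = 9 + 25 + 4 + 1 + 1 = 40
s = √(40/3) = √13.3333 ≈ 3.6515

s = 3.6515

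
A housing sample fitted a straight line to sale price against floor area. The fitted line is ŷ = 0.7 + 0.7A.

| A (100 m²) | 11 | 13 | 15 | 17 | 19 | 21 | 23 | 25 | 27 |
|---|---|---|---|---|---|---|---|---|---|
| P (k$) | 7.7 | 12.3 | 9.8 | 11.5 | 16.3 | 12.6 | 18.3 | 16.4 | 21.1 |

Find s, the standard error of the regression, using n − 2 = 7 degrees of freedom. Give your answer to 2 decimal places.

s = 2.10

A=11: ŷ = 0.7 + 0.7·11 = 8.4; e = 7.7 − 8.4 = -0.7
A=13: ŷ = 0.7 + 0.7·13 = 9.8; e = 12.3 − 9.8 = 2.5
A=15: ŷ = 0.7 + 0.7·15 = 11.2; e = 9.8 − 11.2 = -1.4
A=17: ŷ = 0.7 + 0.7·17 = 12.6; e = 11.5 − 12.6 = -1.1
A=19: ŷ = 0.7 + 0.7·19 = 14; e = 16.3 − 14 = 2.3
A=21: ŷ = 0.7 + 0.7·21 = 15.4; e = 12.6 − 15.4 = -2.8
A=23: ŷ = 0.7 + 0.7·23 = 16.8; e = 18.3 − 16.8 = 1.5
A=25: ŷ = 0.7 + 0.7·25 = 18.2; e = 16.4 − 18.2 = -1.8
A=27: ŷ = 0.7 + 0.7·27 = 19.6; e = 21.1 − 19.6 = 1.5
SSE = 0.49 + 6.25 + 1.96 + 1.21 + 5.29 + 7.84 + 2.25 + 3.24 + 2.25 = 30.78
s = √(30.78/7) = √4.39714 ≈ 2.10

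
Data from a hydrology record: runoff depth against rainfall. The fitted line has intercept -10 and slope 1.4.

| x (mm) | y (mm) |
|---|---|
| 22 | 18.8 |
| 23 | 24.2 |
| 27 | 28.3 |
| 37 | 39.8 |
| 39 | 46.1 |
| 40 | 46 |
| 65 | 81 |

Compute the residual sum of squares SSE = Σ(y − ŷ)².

x=22: ŷ = -10 + 1.4·22 = 20.8; r = 18.8 − 20.8 = -2
x=23: ŷ = -10 + 1.4·23 = 22.2; r = 24.2 − 22.2 = 2
x=27: ŷ = -10 + 1.4·27 = 27.8; r = 28.3 − 27.8 = 0.5
x=37: ŷ = -10 + 1.4·37 = 41.8; r = 39.8 − 41.8 = -2
x=39: ŷ = -10 + 1.4·39 = 44.6; r = 46.1 − 44.6 = 1.5
x=40: ŷ = -10 + 1.4·40 = 46; r = 46 − 46 = 0
x=65: ŷ = -10 + 1.4·65 = 81; r = 81 − 81 = 0
SSE = 4 + 4 + 0.25 + 4 + 2.25 + 0 + 0 = 14.5

SSE = 14.5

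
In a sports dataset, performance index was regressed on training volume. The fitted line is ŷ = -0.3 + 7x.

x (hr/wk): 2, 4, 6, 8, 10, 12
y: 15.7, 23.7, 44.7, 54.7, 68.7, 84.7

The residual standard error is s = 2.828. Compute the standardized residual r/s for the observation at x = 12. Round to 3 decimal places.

ŷ = -0.3 + 7·12 = 83.7
r = 84.7 − 83.7 = 1
r/s = 1 / 2.828 = 0.354

0.354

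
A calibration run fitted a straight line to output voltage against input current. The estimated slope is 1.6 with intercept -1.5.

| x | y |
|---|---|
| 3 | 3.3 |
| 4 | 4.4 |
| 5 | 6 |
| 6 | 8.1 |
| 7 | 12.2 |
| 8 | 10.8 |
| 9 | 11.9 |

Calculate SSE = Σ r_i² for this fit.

SSE = 8

x=3: ŷ = -1.5 + 1.6·3 = 3.3; r = 3.3 − 3.3 = 0
x=4: ŷ = -1.5 + 1.6·4 = 4.9; r = 4.4 − 4.9 = -0.5
x=5: ŷ = -1.5 + 1.6·5 = 6.5; r = 6 − 6.5 = -0.5
x=6: ŷ = -1.5 + 1.6·6 = 8.1; r = 8.1 − 8.1 = 0
x=7: ŷ = -1.5 + 1.6·7 = 9.7; r = 12.2 − 9.7 = 2.5
x=8: ŷ = -1.5 + 1.6·8 = 11.3; r = 10.8 − 11.3 = -0.5
x=9: ŷ = -1.5 + 1.6·9 = 12.9; r = 11.9 − 12.9 = -1
SSE = 0 + 0.25 + 0.25 + 0 + 6.25 + 0.25 + 1 = 8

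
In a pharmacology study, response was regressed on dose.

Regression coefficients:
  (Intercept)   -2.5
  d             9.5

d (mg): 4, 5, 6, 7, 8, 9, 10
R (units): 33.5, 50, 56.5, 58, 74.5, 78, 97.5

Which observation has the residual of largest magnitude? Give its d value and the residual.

d=4: ŷ = -2.5 + 9.5·4 = 35.5; e = 33.5 − 35.5 = -2
d=5: ŷ = -2.5 + 9.5·5 = 45; e = 50 − 45 = 5
d=6: ŷ = -2.5 + 9.5·6 = 54.5; e = 56.5 − 54.5 = 2
d=7: ŷ = -2.5 + 9.5·7 = 64; e = 58 − 64 = -6
d=8: ŷ = -2.5 + 9.5·8 = 73.5; e = 74.5 − 73.5 = 1
d=9: ŷ = -2.5 + 9.5·9 = 83; e = 78 − 83 = -5
d=10: ŷ = -2.5 + 9.5·10 = 92.5; e = 97.5 − 92.5 = 5
Largest |e| is 6 at d = 7, residual -6.

d = 7, e = -6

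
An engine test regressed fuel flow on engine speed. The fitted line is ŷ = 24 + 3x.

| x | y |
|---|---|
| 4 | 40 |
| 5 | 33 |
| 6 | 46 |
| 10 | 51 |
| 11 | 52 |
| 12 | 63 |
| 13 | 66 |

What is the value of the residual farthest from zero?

x=4: ŷ = 24 + 3·4 = 36; e = 40 − 36 = 4
x=5: ŷ = 24 + 3·5 = 39; e = 33 − 39 = -6
x=6: ŷ = 24 + 3·6 = 42; e = 46 − 42 = 4
x=10: ŷ = 24 + 3·10 = 54; e = 51 − 54 = -3
x=11: ŷ = 24 + 3·11 = 57; e = 52 − 57 = -5
x=12: ŷ = 24 + 3·12 = 60; e = 63 − 60 = 3
x=13: ŷ = 24 + 3·13 = 63; e = 66 − 63 = 3
Largest |e| is 6 at x = 5, residual -6.

e = -6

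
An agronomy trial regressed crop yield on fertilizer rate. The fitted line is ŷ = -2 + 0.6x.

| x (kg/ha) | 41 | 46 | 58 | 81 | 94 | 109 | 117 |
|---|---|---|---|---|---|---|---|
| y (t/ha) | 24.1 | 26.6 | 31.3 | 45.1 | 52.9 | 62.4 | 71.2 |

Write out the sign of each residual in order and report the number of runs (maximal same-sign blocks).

3 runs

x=41: ŷ = -2 + 0.6·41 = 22.6; e = 24.1 − 22.6 = 1.5
x=46: ŷ = -2 + 0.6·46 = 25.6; e = 26.6 − 25.6 = 1
x=58: ŷ = -2 + 0.6·58 = 32.8; e = 31.3 − 32.8 = -1.5
x=81: ŷ = -2 + 0.6·81 = 46.6; e = 45.1 − 46.6 = -1.5
x=94: ŷ = -2 + 0.6·94 = 54.4; e = 52.9 − 54.4 = -1.5
x=109: ŷ = -2 + 0.6·109 = 63.4; e = 62.4 − 63.4 = -1
x=117: ŷ = -2 + 0.6·117 = 68.2; e = 71.2 − 68.2 = 3
Signs: + + − − − − +
Runs: +×2, −×4, +×1 → 3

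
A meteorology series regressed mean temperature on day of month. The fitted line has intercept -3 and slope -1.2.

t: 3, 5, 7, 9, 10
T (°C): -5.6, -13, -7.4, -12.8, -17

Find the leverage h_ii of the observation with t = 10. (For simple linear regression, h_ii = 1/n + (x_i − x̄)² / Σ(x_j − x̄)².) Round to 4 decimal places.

h = 0.5122

t̄ = (3 + 5 + 7 + 9 + 10)/5 = 6.8
Σ(t − t̄)² = 14.44 + 3.24 + 0.04 + 4.84 + 10.24 = 32.8
h = 1/5 + (3.2)²/32.8 = 0.2 + 0.312195 = 0.5122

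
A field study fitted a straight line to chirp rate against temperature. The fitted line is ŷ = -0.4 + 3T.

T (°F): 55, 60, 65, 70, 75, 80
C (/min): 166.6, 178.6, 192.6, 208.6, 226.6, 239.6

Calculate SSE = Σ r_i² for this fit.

SSE = 14

T=55: ŷ = -0.4 + 3·55 = 164.6; r = 166.6 − 164.6 = 2
T=60: ŷ = -0.4 + 3·60 = 179.6; r = 178.6 − 179.6 = -1
T=65: ŷ = -0.4 + 3·65 = 194.6; r = 192.6 − 194.6 = -2
T=70: ŷ = -0.4 + 3·70 = 209.6; r = 208.6 − 209.6 = -1
T=75: ŷ = -0.4 + 3·75 = 224.6; r = 226.6 − 224.6 = 2
T=80: ŷ = -0.4 + 3·80 = 239.6; r = 239.6 − 239.6 = 0
SSE = 4 + 1 + 4 + 1 + 4 + 0 = 14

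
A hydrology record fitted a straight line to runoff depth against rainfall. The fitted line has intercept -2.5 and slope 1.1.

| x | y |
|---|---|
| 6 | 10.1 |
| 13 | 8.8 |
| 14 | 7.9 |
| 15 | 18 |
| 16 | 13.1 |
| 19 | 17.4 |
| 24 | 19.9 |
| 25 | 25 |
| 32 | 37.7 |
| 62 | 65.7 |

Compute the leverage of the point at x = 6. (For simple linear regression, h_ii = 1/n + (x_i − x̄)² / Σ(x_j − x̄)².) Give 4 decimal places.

h = 0.2250

x̄ = (6 + 13 + 14 + 15 + 16 + 19 + 24 + 25 + 32 + 62)/10 = 22.6
Σ(x − x̄)² = 275.56 + 92.16 + 73.96 + 57.76 + 43.56 + 12.96 + 1.96 + 5.76 + 88.36 + 1552.36 = 2204.4
h = 1/10 + (-16.6)²/2204.4 = 0.1 + 0.125005 = 0.2250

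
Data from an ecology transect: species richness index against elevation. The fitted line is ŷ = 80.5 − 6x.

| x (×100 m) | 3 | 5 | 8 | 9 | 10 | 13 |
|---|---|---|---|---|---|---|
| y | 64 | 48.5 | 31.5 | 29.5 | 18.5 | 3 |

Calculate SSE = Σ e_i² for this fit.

SSE = 20.5

x=3: ŷ = 80.5 − 6·3 = 62.5; e = 64 − 62.5 = 1.5
x=5: ŷ = 80.5 − 6·5 = 50.5; e = 48.5 − 50.5 = -2
x=8: ŷ = 80.5 − 6·8 = 32.5; e = 31.5 − 32.5 = -1
x=9: ŷ = 80.5 − 6·9 = 26.5; e = 29.5 − 26.5 = 3
x=10: ŷ = 80.5 − 6·10 = 20.5; e = 18.5 − 20.5 = -2
x=13: ŷ = 80.5 − 6·13 = 2.5; e = 3 − 2.5 = 0.5
SSE = 2.25 + 4 + 1 + 9 + 4 + 0.25 = 20.5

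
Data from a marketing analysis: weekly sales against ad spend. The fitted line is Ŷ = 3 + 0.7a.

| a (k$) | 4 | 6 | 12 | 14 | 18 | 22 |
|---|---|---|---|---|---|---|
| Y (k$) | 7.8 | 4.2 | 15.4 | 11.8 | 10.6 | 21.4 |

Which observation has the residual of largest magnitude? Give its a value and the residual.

a = 18, e = -5

a=4: Ŷ = 3 + 0.7·4 = 5.8; e = 7.8 − 5.8 = 2
a=6: Ŷ = 3 + 0.7·6 = 7.2; e = 4.2 − 7.2 = -3
a=12: Ŷ = 3 + 0.7·12 = 11.4; e = 15.4 − 11.4 = 4
a=14: Ŷ = 3 + 0.7·14 = 12.8; e = 11.8 − 12.8 = -1
a=18: Ŷ = 3 + 0.7·18 = 15.6; e = 10.6 − 15.6 = -5
a=22: Ŷ = 3 + 0.7·22 = 18.4; e = 21.4 − 18.4 = 3
Largest |e| is 5 at a = 18, residual -5.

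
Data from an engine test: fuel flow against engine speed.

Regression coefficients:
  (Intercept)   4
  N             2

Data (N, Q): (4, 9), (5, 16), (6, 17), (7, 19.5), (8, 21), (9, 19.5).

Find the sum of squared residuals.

N=4: Q̂ = 4 + 2·4 = 12; e = 9 − 12 = -3
N=5: Q̂ = 4 + 2·5 = 14; e = 16 − 14 = 2
N=6: Q̂ = 4 + 2·6 = 16; e = 17 − 16 = 1
N=7: Q̂ = 4 + 2·7 = 18; e = 19.5 − 18 = 1.5
N=8: Q̂ = 4 + 2·8 = 20; e = 21 − 20 = 1
N=9: Q̂ = 4 + 2·9 = 22; e = 19.5 − 22 = -2.5
SSE = 9 + 4 + 1 + 2.25 + 1 + 6.25 = 23.5

SSE = 23.5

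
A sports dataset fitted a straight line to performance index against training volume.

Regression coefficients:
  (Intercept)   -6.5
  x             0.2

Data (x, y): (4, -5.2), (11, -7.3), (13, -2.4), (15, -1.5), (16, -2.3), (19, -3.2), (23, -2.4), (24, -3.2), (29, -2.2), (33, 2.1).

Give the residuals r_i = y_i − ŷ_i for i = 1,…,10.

x=4: ŷ = -6.5 + 0.2·4 = -5.7; r = -5.2 − (-5.7) = 0.5
x=11: ŷ = -6.5 + 0.2·11 = -4.3; r = -7.3 − (-4.3) = -3
x=13: ŷ = -6.5 + 0.2·13 = -3.9; r = -2.4 − (-3.9) = 1.5
x=15: ŷ = -6.5 + 0.2·15 = -3.5; r = -1.5 − (-3.5) = 2
x=16: ŷ = -6.5 + 0.2·16 = -3.3; r = -2.3 − (-3.3) = 1
x=19: ŷ = -6.5 + 0.2·19 = -2.7; r = -3.2 − (-2.7) = -0.5
x=23: ŷ = -6.5 + 0.2·23 = -1.9; r = -2.4 − (-1.9) = -0.5
x=24: ŷ = -6.5 + 0.2·24 = -1.7; r = -3.2 − (-1.7) = -1.5
x=29: ŷ = -6.5 + 0.2·29 = -0.7; r = -2.2 − (-0.7) = -1.5
x=33: ŷ = -6.5 + 0.2·33 = 0.1; r = 2.1 − 0.1 = 2

0.5, -3, 1.5, 2, 1, -0.5, -0.5, -1.5, -1.5, 2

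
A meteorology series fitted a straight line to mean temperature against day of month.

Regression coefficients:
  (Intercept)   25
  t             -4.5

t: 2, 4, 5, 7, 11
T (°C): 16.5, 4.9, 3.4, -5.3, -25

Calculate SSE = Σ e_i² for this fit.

SSE = 7.16

t=2: ŷ = 25 − 4.5·2 = 16; e = 16.5 − 16 = 0.5
t=4: ŷ = 25 − 4.5·4 = 7; e = 4.9 − 7 = -2.1
t=5: ŷ = 25 − 4.5·5 = 2.5; e = 3.4 − 2.5 = 0.9
t=7: ŷ = 25 − 4.5·7 = -6.5; e = -5.3 − (-6.5) = 1.2
t=11: ŷ = 25 − 4.5·11 = -24.5; e = -25 − (-24.5) = -0.5
SSE = 0.25 + 4.41 + 0.81 + 1.44 + 0.25 = 7.16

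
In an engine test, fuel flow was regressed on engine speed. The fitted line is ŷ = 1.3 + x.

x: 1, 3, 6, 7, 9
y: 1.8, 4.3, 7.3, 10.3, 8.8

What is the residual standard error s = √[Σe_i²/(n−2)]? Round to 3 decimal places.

s = 1.472

x=1: ŷ = 1.3 + 1 = 2.3; e = 1.8 − 2.3 = -0.5
x=3: ŷ = 1.3 + 3 = 4.3; e = 4.3 − 4.3 = 0
x=6: ŷ = 1.3 + 6 = 7.3; e = 7.3 − 7.3 = 0
x=7: ŷ = 1.3 + 7 = 8.3; e = 10.3 − 8.3 = 2
x=9: ŷ = 1.3 + 9 = 10.3; e = 8.8 − 10.3 = -1.5
SSE = 0.25 + 0 + 0 + 4 + 2.25 = 6.5
s = √(6.5/3) = √2.16667 ≈ 1.472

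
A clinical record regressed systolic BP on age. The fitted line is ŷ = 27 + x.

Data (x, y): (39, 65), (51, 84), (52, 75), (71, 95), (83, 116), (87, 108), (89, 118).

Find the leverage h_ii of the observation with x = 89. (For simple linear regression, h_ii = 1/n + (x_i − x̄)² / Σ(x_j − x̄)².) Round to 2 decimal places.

h = 0.34

x̄ = (39 + 51 + 52 + 71 + 83 + 87 + 89)/7 = 67.4286
Σ(x − x̄)² = 808.184 + 269.898 + 238.041 + 12.7551 + 242.469 + 383.041 + 465.327 = 2419.71
h = 1/7 + (21.5714)²/2419.71 = 0.142857 + 0.192306 = 0.34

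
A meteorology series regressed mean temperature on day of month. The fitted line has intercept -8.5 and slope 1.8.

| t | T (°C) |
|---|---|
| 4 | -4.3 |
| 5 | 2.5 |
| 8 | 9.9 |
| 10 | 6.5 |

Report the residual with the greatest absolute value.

r = 4

t=4: T̂ = -8.5 + 1.8·4 = -1.3; r = -4.3 − (-1.3) = -3
t=5: T̂ = -8.5 + 1.8·5 = 0.5; r = 2.5 − 0.5 = 2
t=8: T̂ = -8.5 + 1.8·8 = 5.9; r = 9.9 − 5.9 = 4
t=10: T̂ = -8.5 + 1.8·10 = 9.5; r = 6.5 − 9.5 = -3
Largest |r| is 4 at t = 8, residual 4.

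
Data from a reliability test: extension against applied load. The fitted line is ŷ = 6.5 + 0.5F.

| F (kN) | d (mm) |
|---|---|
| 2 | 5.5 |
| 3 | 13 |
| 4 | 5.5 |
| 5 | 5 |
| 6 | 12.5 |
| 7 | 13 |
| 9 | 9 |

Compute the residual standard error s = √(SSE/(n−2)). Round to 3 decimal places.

F=2: ŷ = 6.5 + 0.5·2 = 7.5; r = 5.5 − 7.5 = -2
F=3: ŷ = 6.5 + 0.5·3 = 8; r = 13 − 8 = 5
F=4: ŷ = 6.5 + 0.5·4 = 8.5; r = 5.5 − 8.5 = -3
F=5: ŷ = 6.5 + 0.5·5 = 9; r = 5 − 9 = -4
F=6: ŷ = 6.5 + 0.5·6 = 9.5; r = 12.5 − 9.5 = 3
F=7: ŷ = 6.5 + 0.5·7 = 10; r = 13 − 10 = 3
F=9: ŷ = 6.5 + 0.5·9 = 11; r = 9 − 11 = -2
SSE = 4 + 25 + 9 + 16 + 9 + 9 + 4 = 76
s = √(76/5) = √15.2 ≈ 3.899

s = 3.899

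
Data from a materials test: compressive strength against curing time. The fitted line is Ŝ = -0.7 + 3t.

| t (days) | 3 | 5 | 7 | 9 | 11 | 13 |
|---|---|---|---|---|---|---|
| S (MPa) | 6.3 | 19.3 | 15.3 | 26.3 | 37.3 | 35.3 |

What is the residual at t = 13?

r = -3

Ŝ = -0.7 + 3·13 = 38.3
r = 35.3 − 38.3 = -3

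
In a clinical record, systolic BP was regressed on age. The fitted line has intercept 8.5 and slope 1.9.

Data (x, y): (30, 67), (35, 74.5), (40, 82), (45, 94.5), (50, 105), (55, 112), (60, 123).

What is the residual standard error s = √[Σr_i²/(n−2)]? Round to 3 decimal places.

x=30: ŷ = 8.5 + 1.9·30 = 65.5; r = 67 − 65.5 = 1.5
x=35: ŷ = 8.5 + 1.9·35 = 75; r = 74.5 − 75 = -0.5
x=40: ŷ = 8.5 + 1.9·40 = 84.5; r = 82 − 84.5 = -2.5
x=45: ŷ = 8.5 + 1.9·45 = 94; r = 94.5 − 94 = 0.5
x=50: ŷ = 8.5 + 1.9·50 = 103.5; r = 105 − 103.5 = 1.5
x=55: ŷ = 8.5 + 1.9·55 = 113; r = 112 − 113 = -1
x=60: ŷ = 8.5 + 1.9·60 = 122.5; r = 123 − 122.5 = 0.5
SSE = 2.25 + 0.25 + 6.25 + 0.25 + 2.25 + 1 + 0.25 = 12.5
s = √(12.5/5) = √2.5 ≈ 1.581

s = 1.581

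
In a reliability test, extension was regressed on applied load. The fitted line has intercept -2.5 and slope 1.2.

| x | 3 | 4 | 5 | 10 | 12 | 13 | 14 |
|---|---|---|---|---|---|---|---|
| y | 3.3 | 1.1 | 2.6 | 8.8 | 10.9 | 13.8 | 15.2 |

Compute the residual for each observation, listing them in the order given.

2.2, -1.2, -0.9, -0.7, -1, 0.7, 0.9

x=3: ŷ = -2.5 + 1.2·3 = 1.1; e = 3.3 − 1.1 = 2.2
x=4: ŷ = -2.5 + 1.2·4 = 2.3; e = 1.1 − 2.3 = -1.2
x=5: ŷ = -2.5 + 1.2·5 = 3.5; e = 2.6 − 3.5 = -0.9
x=10: ŷ = -2.5 + 1.2·10 = 9.5; e = 8.8 − 9.5 = -0.7
x=12: ŷ = -2.5 + 1.2·12 = 11.9; e = 10.9 − 11.9 = -1
x=13: ŷ = -2.5 + 1.2·13 = 13.1; e = 13.8 − 13.1 = 0.7
x=14: ŷ = -2.5 + 1.2·14 = 14.3; e = 15.2 − 14.3 = 0.9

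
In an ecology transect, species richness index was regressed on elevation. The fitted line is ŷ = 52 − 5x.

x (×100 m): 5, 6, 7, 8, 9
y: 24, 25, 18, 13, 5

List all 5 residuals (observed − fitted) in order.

-3, 3, 1, 1, -2

x=5: ŷ = 52 − 5·5 = 27; e = 24 − 27 = -3
x=6: ŷ = 52 − 5·6 = 22; e = 25 − 22 = 3
x=7: ŷ = 52 − 5·7 = 17; e = 18 − 17 = 1
x=8: ŷ = 52 − 5·8 = 12; e = 13 − 12 = 1
x=9: ŷ = 52 − 5·9 = 7; e = 5 − 7 = -2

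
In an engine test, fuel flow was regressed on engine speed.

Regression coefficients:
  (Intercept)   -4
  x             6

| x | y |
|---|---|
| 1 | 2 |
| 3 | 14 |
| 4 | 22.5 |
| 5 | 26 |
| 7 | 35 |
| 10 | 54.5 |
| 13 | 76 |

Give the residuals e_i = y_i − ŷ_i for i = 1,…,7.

0, 0, 2.5, 0, -3, -1.5, 2

x=1: ŷ = -4 + 6·1 = 2; e = 2 − 2 = 0
x=3: ŷ = -4 + 6·3 = 14; e = 14 − 14 = 0
x=4: ŷ = -4 + 6·4 = 20; e = 22.5 − 20 = 2.5
x=5: ŷ = -4 + 6·5 = 26; e = 26 − 26 = 0
x=7: ŷ = -4 + 6·7 = 38; e = 35 − 38 = -3
x=10: ŷ = -4 + 6·10 = 56; e = 54.5 − 56 = -1.5
x=13: ŷ = -4 + 6·13 = 74; e = 76 − 74 = 2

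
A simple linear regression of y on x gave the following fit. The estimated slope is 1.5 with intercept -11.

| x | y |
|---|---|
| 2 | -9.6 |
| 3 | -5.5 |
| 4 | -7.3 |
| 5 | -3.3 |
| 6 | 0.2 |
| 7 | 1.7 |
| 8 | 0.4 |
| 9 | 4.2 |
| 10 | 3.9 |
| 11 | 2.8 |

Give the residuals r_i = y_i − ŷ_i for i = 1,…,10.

-1.6, 1, -2.3, 0.2, 2.2, 2.2, -0.6, 1.7, -0.1, -2.7

x=2: ŷ = -11 + 1.5·2 = -8; r = -9.6 − (-8) = -1.6
x=3: ŷ = -11 + 1.5·3 = -6.5; r = -5.5 − (-6.5) = 1
x=4: ŷ = -11 + 1.5·4 = -5; r = -7.3 − (-5) = -2.3
x=5: ŷ = -11 + 1.5·5 = -3.5; r = -3.3 − (-3.5) = 0.2
x=6: ŷ = -11 + 1.5·6 = -2; r = 0.2 − (-2) = 2.2
x=7: ŷ = -11 + 1.5·7 = -0.5; r = 1.7 − (-0.5) = 2.2
x=8: ŷ = -11 + 1.5·8 = 1; r = 0.4 − 1 = -0.6
x=9: ŷ = -11 + 1.5·9 = 2.5; r = 4.2 − 2.5 = 1.7
x=10: ŷ = -11 + 1.5·10 = 4; r = 3.9 − 4 = -0.1
x=11: ŷ = -11 + 1.5·11 = 5.5; r = 2.8 − 5.5 = -2.7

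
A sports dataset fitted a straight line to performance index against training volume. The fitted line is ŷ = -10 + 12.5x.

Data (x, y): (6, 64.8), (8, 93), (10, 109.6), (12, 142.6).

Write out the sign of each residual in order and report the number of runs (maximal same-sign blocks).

4 runs

x=6: ŷ = -10 + 12.5·6 = 65; e = 64.8 − 65 = -0.2
x=8: ŷ = -10 + 12.5·8 = 90; e = 93 − 90 = 3
x=10: ŷ = -10 + 12.5·10 = 115; e = 109.6 − 115 = -5.4
x=12: ŷ = -10 + 12.5·12 = 140; e = 142.6 − 140 = 2.6
Signs: − + − +
Runs: −×1, +×1, −×1, +×1 → 4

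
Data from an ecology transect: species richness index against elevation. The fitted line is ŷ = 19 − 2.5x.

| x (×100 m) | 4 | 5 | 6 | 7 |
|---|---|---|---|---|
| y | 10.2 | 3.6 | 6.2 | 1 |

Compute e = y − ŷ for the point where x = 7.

ŷ = 19 − 2.5·7 = 1.5
e = 1 − 1.5 = -0.5

e = -0.5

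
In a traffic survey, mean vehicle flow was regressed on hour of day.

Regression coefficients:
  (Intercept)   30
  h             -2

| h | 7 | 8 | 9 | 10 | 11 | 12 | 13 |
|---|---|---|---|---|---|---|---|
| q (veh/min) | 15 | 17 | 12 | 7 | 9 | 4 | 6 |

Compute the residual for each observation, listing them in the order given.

h=7: q̂ = 30 − 2·7 = 16; r = 15 − 16 = -1
h=8: q̂ = 30 − 2·8 = 14; r = 17 − 14 = 3
h=9: q̂ = 30 − 2·9 = 12; r = 12 − 12 = 0
h=10: q̂ = 30 − 2·10 = 10; r = 7 − 10 = -3
h=11: q̂ = 30 − 2·11 = 8; r = 9 − 8 = 1
h=12: q̂ = 30 − 2·12 = 6; r = 4 − 6 = -2
h=13: q̂ = 30 − 2·13 = 4; r = 6 − 4 = 2

-1, 3, 0, -3, 1, -2, 2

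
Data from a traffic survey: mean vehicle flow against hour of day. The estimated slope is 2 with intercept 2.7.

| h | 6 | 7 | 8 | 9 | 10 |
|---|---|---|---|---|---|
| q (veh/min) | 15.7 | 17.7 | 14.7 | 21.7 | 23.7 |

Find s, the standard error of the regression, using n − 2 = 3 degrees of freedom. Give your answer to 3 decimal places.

s = 2.582

h=6: q̂ = 2.7 + 2·6 = 14.7; e = 15.7 − 14.7 = 1
h=7: q̂ = 2.7 + 2·7 = 16.7; e = 17.7 − 16.7 = 1
h=8: q̂ = 2.7 + 2·8 = 18.7; e = 14.7 − 18.7 = -4
h=9: q̂ = 2.7 + 2·9 = 20.7; e = 21.7 − 20.7 = 1
h=10: q̂ = 2.7 + 2·10 = 22.7; e = 23.7 − 22.7 = 1
SSE = 1 + 1 + 16 + 1 + 1 = 20
s = √(20/3) = √6.66667 ≈ 2.582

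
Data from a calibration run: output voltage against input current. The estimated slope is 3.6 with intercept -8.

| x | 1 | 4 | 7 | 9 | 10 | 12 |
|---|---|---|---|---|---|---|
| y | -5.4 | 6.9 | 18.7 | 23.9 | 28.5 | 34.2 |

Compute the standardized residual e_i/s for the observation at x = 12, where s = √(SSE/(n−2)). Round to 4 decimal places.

x=1: ŷ = -8 + 3.6·1 = -4.4; e = -5.4 − (-4.4) = -1
x=4: ŷ = -8 + 3.6·4 = 6.4; e = 6.9 − 6.4 = 0.5
x=7: ŷ = -8 + 3.6·7 = 17.2; e = 18.7 − 17.2 = 1.5
x=9: ŷ = -8 + 3.6·9 = 24.4; e = 23.9 − 24.4 = -0.5
x=10: ŷ = -8 + 3.6·10 = 28; e = 28.5 − 28 = 0.5
x=12: ŷ = -8 + 3.6·12 = 35.2; e = 34.2 − 35.2 = -1
SSE = 1 + 0.25 + 2.25 + 0.25 + 0.25 + 1 = 5
s = √(5/4) = 1.11803
e/s = -1 / 1.11803 = -0.8944

-0.8944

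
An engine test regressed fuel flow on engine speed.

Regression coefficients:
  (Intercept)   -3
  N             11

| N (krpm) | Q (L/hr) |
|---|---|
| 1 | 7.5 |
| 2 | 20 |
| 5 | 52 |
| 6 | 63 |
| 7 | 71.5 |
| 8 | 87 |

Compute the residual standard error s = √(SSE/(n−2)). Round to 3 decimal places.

s = 1.696

N=1: ŷ = -3 + 11·1 = 8; e = 7.5 − 8 = -0.5
N=2: ŷ = -3 + 11·2 = 19; e = 20 − 19 = 1
N=5: ŷ = -3 + 11·5 = 52; e = 52 − 52 = 0
N=6: ŷ = -3 + 11·6 = 63; e = 63 − 63 = 0
N=7: ŷ = -3 + 11·7 = 74; e = 71.5 − 74 = -2.5
N=8: ŷ = -3 + 11·8 = 85; e = 87 − 85 = 2
SSE = 0.25 + 1 + 0 + 0 + 6.25 + 4 = 11.5
s = √(11.5/4) = √2.875 ≈ 1.696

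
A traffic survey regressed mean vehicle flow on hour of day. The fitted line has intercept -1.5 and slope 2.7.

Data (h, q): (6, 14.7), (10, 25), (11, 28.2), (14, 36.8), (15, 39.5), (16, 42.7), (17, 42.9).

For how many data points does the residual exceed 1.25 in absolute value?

1

h=6: ŷ = -1.5 + 2.7·6 = 14.7; r = 14.7 − 14.7 = 0
h=10: ŷ = -1.5 + 2.7·10 = 25.5; r = 25 − 25.5 = -0.5
h=11: ŷ = -1.5 + 2.7·11 = 28.2; r = 28.2 − 28.2 = 0
h=14: ŷ = -1.5 + 2.7·14 = 36.3; r = 36.8 − 36.3 = 0.5
h=15: ŷ = -1.5 + 2.7·15 = 39; r = 39.5 − 39 = 0.5
h=16: ŷ = -1.5 + 2.7·16 = 41.7; r = 42.7 − 41.7 = 1
h=17: ŷ = -1.5 + 2.7·17 = 44.4; r = 42.9 − 44.4 = -1.5
|r| > 1.25: h=17 (|r|=1.5) → 1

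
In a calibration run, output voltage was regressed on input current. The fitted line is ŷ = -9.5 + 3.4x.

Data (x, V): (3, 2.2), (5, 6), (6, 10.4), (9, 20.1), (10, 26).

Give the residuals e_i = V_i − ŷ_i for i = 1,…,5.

x=3: ŷ = -9.5 + 3.4·3 = 0.7; e = 2.2 − 0.7 = 1.5
x=5: ŷ = -9.5 + 3.4·5 = 7.5; e = 6 − 7.5 = -1.5
x=6: ŷ = -9.5 + 3.4·6 = 10.9; e = 10.4 − 10.9 = -0.5
x=9: ŷ = -9.5 + 3.4·9 = 21.1; e = 20.1 − 21.1 = -1
x=10: ŷ = -9.5 + 3.4·10 = 24.5; e = 26 − 24.5 = 1.5

1.5, -1.5, -0.5, -1, 1.5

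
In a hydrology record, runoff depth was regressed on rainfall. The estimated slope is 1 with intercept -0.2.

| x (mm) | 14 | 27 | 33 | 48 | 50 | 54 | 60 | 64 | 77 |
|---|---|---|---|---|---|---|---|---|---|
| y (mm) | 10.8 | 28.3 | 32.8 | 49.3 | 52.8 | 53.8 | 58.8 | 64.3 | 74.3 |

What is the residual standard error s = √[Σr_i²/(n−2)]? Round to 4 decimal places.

x=14: ŷ = -0.2 + 14 = 13.8; r = 10.8 − 13.8 = -3
x=27: ŷ = -0.2 + 27 = 26.8; r = 28.3 − 26.8 = 1.5
x=33: ŷ = -0.2 + 33 = 32.8; r = 32.8 − 32.8 = 0
x=48: ŷ = -0.2 + 48 = 47.8; r = 49.3 − 47.8 = 1.5
x=50: ŷ = -0.2 + 50 = 49.8; r = 52.8 − 49.8 = 3
x=54: ŷ = -0.2 + 54 = 53.8; r = 53.8 − 53.8 = 0
x=60: ŷ = -0.2 + 60 = 59.8; r = 58.8 − 59.8 = -1
x=64: ŷ = -0.2 + 64 = 63.8; r = 64.3 − 63.8 = 0.5
x=77: ŷ = -0.2 + 77 = 76.8; r = 74.3 − 76.8 = -2.5
SSE = 9 + 2.25 + 0 + 2.25 + 9 + 0 + 1 + 0.25 + 6.25 = 30
s = √(30/7) = √4.28571 ≈ 2.0702

s = 2.0702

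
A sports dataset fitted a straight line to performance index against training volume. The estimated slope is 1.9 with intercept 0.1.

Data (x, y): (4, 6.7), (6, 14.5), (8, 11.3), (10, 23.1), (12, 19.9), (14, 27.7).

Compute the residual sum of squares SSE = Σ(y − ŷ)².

SSE = 52

x=4: ŷ = 0.1 + 1.9·4 = 7.7; r = 6.7 − 7.7 = -1
x=6: ŷ = 0.1 + 1.9·6 = 11.5; r = 14.5 − 11.5 = 3
x=8: ŷ = 0.1 + 1.9·8 = 15.3; r = 11.3 − 15.3 = -4
x=10: ŷ = 0.1 + 1.9·10 = 19.1; r = 23.1 − 19.1 = 4
x=12: ŷ = 0.1 + 1.9·12 = 22.9; r = 19.9 − 22.9 = -3
x=14: ŷ = 0.1 + 1.9·14 = 26.7; r = 27.7 − 26.7 = 1
SSE = 1 + 9 + 16 + 16 + 9 + 1 = 52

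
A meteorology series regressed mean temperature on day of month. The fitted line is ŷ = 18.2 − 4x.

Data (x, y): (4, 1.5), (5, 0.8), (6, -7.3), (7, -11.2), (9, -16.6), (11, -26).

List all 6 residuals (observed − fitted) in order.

-0.7, 2.6, -1.5, -1.4, 1.2, -0.2

x=4: ŷ = 18.2 − 4·4 = 2.2; r = 1.5 − 2.2 = -0.7
x=5: ŷ = 18.2 − 4·5 = -1.8; r = 0.8 − (-1.8) = 2.6
x=6: ŷ = 18.2 − 4·6 = -5.8; r = -7.3 − (-5.8) = -1.5
x=7: ŷ = 18.2 − 4·7 = -9.8; r = -11.2 − (-9.8) = -1.4
x=9: ŷ = 18.2 − 4·9 = -17.8; r = -16.6 − (-17.8) = 1.2
x=11: ŷ = 18.2 − 4·11 = -25.8; r = -26 − (-25.8) = -0.2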